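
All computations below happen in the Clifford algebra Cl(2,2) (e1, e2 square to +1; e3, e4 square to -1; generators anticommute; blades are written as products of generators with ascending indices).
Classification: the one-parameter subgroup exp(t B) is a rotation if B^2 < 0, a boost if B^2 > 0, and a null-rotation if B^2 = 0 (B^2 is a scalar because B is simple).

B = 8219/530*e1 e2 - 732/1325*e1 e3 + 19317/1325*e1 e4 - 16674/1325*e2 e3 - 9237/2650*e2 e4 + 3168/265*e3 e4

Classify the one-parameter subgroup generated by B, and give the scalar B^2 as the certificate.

B^2 term by term: the squares give (8219/530)^2*(e1 e2)^2 + (-732/1325)^2*(e1 e3)^2 + (19317/1325)^2*(e1 e4)^2 + (-16674/1325)^2*(e2 e3)^2 + (-9237/2650)^2*(e2 e4)^2 + (3168/265)^2*(e3 e4)^2 = 67551961/280900*(-1) + 535824/1755625*(+1) + 373146489/1755625*(+1) + 278022276/1755625*(+1) + 85322169/7022500*(+1) + 10036224/70225*(-1) = -1/25 (each basis 2-blade squares to minus the product of its generators' squares); cross terms between blades sharing an index anticommute and cancel; the commuting (index-disjoint) pairs give grade-4 terms 2*c*c'*(blade product), which cancel blade by blade — e1 e2 e3 e4: 26037792/70225 - 6761484/1755625 - 644183316/1755625 = 0 — confirming B is simple. So B^2 = -1/25.
Answer: rotation, certificate B^2 = -1/25. Check the certificate: B^2 = -1/25, and that sign is decisive whatever form B takes.


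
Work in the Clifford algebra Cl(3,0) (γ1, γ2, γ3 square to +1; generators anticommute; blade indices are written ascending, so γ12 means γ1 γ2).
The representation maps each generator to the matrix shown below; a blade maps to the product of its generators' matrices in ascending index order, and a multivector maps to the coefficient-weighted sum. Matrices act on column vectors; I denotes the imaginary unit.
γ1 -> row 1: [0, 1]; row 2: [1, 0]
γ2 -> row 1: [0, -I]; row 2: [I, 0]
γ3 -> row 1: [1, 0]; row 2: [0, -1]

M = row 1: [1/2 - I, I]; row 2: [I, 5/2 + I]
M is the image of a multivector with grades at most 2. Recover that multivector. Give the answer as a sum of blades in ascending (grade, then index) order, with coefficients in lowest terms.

Method: 1, rho(γ1), rho(γ2), rho(γ3) form a trace-orthogonal basis of the 2x2 complex matrices (tr(X Y) = 2 if X = Y, else 0), so M = m0*1 + m1*rho(γ1) + m2*rho(γ2) + m3*rho(γ3) with m0 = tr(M)/2 = 3/2, m1 = tr(M rho(γ1))/2 = I, m2 = tr(M rho(γ2))/2 = 0, m3 = tr(M rho(γ3))/2 = -1 - I.
Multiplying table entries, the bivector images are rho(γ12) = I*rho(γ3), rho(γ13) = -I*rho(γ2), rho(γ23) = I*rho(γ1); with real blade coefficients the real parts of m0..m3 are the coefficients of 1, γ1, γ2, γ3 and the imaginary parts give the bivectors (γ23: Im m1, γ13: -Im m2, γ12: Im m3).
Answer: 3/2 - γ3 - γ12 + γ23


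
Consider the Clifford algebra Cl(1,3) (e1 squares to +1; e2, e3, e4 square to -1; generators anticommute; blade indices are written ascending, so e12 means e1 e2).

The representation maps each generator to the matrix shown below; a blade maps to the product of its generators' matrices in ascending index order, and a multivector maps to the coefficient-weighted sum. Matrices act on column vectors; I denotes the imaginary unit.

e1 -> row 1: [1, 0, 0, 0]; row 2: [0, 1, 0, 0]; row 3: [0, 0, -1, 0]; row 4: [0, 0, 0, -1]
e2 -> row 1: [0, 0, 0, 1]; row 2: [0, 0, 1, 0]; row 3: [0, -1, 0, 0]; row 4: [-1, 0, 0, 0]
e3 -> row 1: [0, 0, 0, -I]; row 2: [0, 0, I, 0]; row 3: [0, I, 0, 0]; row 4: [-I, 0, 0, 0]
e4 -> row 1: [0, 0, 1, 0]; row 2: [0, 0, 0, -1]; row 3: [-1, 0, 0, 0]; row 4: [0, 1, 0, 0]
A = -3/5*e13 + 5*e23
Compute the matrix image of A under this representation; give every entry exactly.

Bivector images (products of the table entries): rho(e13) = rho(e1)rho(e3) = row 1: [0, 0, 0, -I]; row 2: [0, 0, I, 0]; row 3: [0, -I, 0, 0]; row 4: [I, 0, 0, 0]; rho(e23) = rho(e2)rho(e3) = row 1: [-I, 0, 0, 0]; row 2: [0, I, 0, 0]; row 3: [0, 0, -I, 0]; row 4: [0, 0, 0, I].
M = (-3/5)*rho(e13) + (5)*rho(e23), summed entrywise:
Answer: row 1: [-5*I, 0, 0, 3*I/5]; row 2: [0, 5*I, -3*I/5, 0]; row 3: [0, 3*I/5, -5*I, 0]; row 4: [-3*I/5, 0, 0, 5*I]


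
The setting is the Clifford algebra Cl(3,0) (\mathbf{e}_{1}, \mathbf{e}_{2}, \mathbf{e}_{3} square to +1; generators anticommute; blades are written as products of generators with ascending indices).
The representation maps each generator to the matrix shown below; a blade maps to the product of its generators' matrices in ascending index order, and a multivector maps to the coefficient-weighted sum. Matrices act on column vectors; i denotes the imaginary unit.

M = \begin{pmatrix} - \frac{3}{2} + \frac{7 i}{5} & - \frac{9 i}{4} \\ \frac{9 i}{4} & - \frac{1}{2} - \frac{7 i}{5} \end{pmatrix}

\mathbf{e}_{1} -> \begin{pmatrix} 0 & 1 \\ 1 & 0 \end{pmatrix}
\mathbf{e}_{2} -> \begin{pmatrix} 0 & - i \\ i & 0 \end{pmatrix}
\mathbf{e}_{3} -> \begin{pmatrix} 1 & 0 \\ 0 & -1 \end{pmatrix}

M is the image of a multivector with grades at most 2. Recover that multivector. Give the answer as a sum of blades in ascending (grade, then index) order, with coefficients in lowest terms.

Method: 1, rho(e_{1}), rho(e_{2}), rho(e_{3}) form a trace-orthogonal basis of the 2x2 complex matrices (tr(X Y) = 2 if X = Y, else 0), so M = m0*1 + m1*rho(e_{1}) + m2*rho(e_{2}) + m3*rho(e_{3}) with m0 = tr(M)/2 = -1, m1 = tr(M rho(e_{1}))/2 = 0, m2 = tr(M rho(e_{2}))/2 = \frac{9}{4}, m3 = tr(M rho(e_{3}))/2 = - \frac{1}{2} + \frac{7 i}{5}.
Multiplying table entries, the bivector images are rho(e_{1} e_{2}) = i*rho(e_{3}), rho(e_{1} e_{3}) = -i*rho(e_{2}), rho(e_{2} e_{3}) = i*rho(e_{1}); with real blade coefficients the real parts of m0..m3 are the coefficients of 1, e_{1}, e_{2}, e_{3} and the imaginary parts give the bivectors (e_{2} e_{3}: Im m1, e_{1} e_{3}: -Im m2, e_{1} e_{2}: Im m3).
Answer: -1 + \frac{9}{4} e_{2} - \frac{1}{2} e_{3} + \frac{7}{5} e_{1} e_{2}


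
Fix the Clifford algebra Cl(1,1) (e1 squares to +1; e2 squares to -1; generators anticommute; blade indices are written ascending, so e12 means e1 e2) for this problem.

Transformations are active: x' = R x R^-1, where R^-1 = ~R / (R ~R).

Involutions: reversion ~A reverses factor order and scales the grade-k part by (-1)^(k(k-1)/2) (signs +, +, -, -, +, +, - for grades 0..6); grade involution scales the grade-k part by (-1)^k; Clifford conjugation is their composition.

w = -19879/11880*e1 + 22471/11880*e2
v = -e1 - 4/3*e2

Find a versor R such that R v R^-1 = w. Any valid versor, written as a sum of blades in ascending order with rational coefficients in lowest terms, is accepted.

Why this works: both vectors square to -7/9, so q(v) = q(w) and R = v + w = -31759/11880*e1 + 6631/11880*e2 carries v to w — its own direction survives, the complement (v - w)/2 flips.
Answer: -31759/11880*e1 + 6631/11880*e2


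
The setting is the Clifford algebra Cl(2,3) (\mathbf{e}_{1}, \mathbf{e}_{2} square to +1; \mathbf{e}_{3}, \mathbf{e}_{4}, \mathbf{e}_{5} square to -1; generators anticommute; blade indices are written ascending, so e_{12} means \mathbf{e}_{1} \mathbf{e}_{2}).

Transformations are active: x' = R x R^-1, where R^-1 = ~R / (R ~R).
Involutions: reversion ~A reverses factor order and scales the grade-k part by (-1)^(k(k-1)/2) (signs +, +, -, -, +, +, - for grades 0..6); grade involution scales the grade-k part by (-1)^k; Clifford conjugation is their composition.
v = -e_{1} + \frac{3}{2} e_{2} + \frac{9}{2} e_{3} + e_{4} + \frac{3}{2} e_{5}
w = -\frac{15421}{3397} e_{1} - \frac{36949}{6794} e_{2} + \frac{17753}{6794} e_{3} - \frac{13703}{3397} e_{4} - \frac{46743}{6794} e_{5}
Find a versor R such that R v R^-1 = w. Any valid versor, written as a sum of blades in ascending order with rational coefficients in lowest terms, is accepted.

Since q(v) = q(w) = -\frac{81}{4}, the sum R = v + w = -\frac{18818}{3397} e_{1} - \frac{13379}{3397} e_{2} + \frac{24163}{3397} e_{3} - \frac{10306}{3397} e_{4} - \frac{18276}{3397} e_{5} does the job whenever invertible.
Answer: -\frac{18818}{3397} e_{1} - \frac{13379}{3397} e_{2} + \frac{24163}{3397} e_{3} - \frac{10306}{3397} e_{4} - \frac{18276}{3397} e_{5}


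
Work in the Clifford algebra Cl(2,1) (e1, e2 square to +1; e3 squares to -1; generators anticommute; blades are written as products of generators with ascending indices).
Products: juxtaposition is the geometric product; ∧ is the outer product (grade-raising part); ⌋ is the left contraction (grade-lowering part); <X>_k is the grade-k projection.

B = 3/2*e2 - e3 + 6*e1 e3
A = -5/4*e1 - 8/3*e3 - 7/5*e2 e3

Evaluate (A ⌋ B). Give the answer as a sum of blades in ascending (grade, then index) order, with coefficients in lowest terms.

step 1: -8/3 - 16*e1 - 15/2*e3
Answer: -8/3 - 16*e1 - 15/2*e3


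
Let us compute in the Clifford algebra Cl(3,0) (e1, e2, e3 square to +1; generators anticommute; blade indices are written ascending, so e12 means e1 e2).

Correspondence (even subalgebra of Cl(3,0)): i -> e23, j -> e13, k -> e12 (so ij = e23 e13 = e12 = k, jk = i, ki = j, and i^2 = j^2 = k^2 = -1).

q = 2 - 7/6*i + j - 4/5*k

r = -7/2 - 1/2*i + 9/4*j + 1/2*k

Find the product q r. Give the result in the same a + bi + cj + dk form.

In blades: q = 2 - 4/5*e12 + e13 - 7/6*e23, r = -7/2 + 1/2*e12 + 9/4*e13 - 1/2*e23.
Distribute q over r term by term (generator squares from the signature, products reordered to ascending indices): (2)*r = -7 + e12 + 9/2*e13 - e23; (-4/5*e12)*r = 2/5 + 14/5*e12 + 2/5*e13 + 9/5*e23; (e13)*r = -9/4 + 1/2*e12 - 7/2*e13 + 1/2*e23; (-7/6*e23)*r = -7/12 - 21/8*e12 + 7/12*e13 + 49/12*e23.
Sum: -283/30 + 67/40*e12 + 119/60*e13 + 323/60*e23; translating back through the correspondence:
Answer: -283/30 + 323/60*i + 119/60*j + 67/40*k


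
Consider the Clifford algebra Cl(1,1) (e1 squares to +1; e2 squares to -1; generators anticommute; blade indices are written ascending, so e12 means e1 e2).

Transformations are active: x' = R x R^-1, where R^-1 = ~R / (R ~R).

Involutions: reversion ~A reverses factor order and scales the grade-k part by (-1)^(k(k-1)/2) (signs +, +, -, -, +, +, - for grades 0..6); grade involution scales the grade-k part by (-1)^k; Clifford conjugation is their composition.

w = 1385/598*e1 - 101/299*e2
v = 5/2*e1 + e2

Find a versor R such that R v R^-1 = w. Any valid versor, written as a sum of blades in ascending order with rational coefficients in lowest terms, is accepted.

Why this works: both vectors square to 21/4, so q(v) = q(w) and R = v + w = 1440/299*e1 + 198/299*e2 carries v to w — its own direction survives, the complement (v - w)/2 flips.
Answer: 1440/299*e1 + 198/299*e2


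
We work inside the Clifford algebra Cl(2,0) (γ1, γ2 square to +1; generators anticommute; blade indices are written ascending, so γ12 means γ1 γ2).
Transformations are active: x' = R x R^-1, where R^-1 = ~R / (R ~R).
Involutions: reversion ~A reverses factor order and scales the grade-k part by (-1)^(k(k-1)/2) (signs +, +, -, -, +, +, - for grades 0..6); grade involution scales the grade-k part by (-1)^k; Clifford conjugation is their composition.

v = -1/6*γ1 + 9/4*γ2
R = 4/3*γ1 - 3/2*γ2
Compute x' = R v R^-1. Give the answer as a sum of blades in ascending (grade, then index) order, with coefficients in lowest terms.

~R = 4/3*γ1 - 3/2*γ2, and R ~R = 145/36, so R^-1 = ~R / (145/36).
R v = -259/72 + 11/4*γ12
Answer: -1927/870*γ1 + 249/580*γ2


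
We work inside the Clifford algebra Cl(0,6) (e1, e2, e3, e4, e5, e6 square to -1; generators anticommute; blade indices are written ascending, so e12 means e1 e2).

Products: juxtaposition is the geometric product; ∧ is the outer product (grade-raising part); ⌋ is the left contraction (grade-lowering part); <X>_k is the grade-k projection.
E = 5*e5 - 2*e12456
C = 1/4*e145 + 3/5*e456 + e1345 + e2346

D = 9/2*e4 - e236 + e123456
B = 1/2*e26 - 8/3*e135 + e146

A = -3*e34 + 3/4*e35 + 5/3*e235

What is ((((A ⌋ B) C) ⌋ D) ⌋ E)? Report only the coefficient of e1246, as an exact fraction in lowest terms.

step 1: 2*e1
step 2: -1/2*e45 - 2*e345 + 6/5*e1456 + 2*e12346
step 3: 2*e5 + 6/5*e23 - 2*e126 + 1/2*e1236
step 4: -10 + 4*e45 - 4*e1246
Answer: -4


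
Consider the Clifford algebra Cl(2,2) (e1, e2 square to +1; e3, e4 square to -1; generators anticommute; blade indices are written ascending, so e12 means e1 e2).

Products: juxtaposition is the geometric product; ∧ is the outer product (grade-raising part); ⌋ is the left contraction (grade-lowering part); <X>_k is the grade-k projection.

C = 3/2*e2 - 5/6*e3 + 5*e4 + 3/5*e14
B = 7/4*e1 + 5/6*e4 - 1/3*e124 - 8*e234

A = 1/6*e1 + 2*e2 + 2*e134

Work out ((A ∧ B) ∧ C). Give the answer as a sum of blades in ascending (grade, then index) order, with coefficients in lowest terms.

step 1: -7/2*e12 + 5/36*e14 + 5/3*e24 - 4/3*e1234
step 2: 35/12*e123 - 425/24*e124 + 25/216*e134 + 25/18*e234
Answer: 35/12*e123 - 425/24*e124 + 25/216*e134 + 25/18*e234


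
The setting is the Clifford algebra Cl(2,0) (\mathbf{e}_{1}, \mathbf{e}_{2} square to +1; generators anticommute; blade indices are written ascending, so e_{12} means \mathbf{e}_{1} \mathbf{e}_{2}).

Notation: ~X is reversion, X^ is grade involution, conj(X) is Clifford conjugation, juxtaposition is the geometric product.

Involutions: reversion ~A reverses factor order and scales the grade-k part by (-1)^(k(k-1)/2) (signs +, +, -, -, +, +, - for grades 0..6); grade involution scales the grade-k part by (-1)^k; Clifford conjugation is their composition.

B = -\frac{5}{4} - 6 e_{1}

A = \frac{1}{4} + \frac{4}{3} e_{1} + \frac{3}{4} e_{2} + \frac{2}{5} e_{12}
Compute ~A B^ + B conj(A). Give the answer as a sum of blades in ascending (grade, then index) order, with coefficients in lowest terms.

first term: \frac{123}{16} - \frac{1}{6} e_{1} + \frac{117}{80} e_{2} - 4 e_{12}
second term: \frac{123}{16} + \frac{1}{6} e_{1} + \frac{267}{80} e_{2} + 5 e_{12}
Answer: \frac{123}{8} + \frac{24}{5} e_{2} + e_{12}


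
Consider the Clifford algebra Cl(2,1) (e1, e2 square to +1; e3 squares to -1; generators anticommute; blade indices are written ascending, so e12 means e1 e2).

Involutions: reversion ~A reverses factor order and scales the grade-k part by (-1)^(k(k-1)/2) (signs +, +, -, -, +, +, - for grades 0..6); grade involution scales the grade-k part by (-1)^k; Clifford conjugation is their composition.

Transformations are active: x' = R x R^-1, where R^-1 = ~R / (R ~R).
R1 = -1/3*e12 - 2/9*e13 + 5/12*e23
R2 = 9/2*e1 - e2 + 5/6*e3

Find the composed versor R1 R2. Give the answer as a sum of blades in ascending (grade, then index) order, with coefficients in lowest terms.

Distribute over the terms of R1 (each basis-blade product reordered to ascending indices, repeated generators contracted through their squares):
(-1/3*e12) R2 = 1/3*e1 + 3/2*e2 - 5/18*e123
(-2/9*e13) R2 = 5/27*e1 + e3 - 2/9*e123
(5/12*e23) R2 = -25/72*e2 + 5/12*e3 + 15/8*e123
Summing the partial products and collecting blades:
Answer: 14/27*e1 + 83/72*e2 + 17/12*e3 + 11/8*e123


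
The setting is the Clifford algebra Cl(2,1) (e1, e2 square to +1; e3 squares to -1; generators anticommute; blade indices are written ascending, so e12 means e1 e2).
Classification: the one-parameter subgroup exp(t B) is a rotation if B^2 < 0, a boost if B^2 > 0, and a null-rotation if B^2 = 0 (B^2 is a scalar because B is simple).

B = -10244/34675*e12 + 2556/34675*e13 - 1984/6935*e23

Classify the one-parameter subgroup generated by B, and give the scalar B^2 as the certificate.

B^2 term by term: the squares give (-10244/34675)^2*(e12)^2 + (2556/34675)^2*(e13)^2 + (-1984/6935)^2*(e23)^2 = 104939536/1202355625*(-1) + 6533136/1202355625*(+1) + 3936256/48094225*(+1) = 0 (each basis 2-blade squares to minus the product of its generators' squares); cross terms between blades sharing an index anticommute and cancel. So B^2 = 0.
Answer: null-rotation, certificate B^2 = 0. Why this suffices: the scalar 0 survives any versor conjugation, so its sign alone determines the class however B is presented.


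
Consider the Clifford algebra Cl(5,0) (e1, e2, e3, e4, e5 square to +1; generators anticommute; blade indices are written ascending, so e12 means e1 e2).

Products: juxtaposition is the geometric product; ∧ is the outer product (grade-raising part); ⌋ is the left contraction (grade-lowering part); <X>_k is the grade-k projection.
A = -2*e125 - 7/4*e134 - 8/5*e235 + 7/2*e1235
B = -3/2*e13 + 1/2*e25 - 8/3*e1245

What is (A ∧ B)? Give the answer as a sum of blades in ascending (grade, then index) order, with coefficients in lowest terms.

step 1: -7/8*e12345
Answer: -7/8*e12345


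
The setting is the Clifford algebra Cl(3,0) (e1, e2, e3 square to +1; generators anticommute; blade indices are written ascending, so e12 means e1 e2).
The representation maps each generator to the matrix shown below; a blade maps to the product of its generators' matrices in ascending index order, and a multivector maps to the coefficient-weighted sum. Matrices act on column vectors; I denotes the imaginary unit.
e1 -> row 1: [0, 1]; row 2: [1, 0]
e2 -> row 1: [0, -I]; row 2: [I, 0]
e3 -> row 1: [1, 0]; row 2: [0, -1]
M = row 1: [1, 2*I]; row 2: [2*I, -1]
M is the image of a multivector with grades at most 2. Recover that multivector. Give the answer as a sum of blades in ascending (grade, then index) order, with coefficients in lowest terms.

Method: 1, rho(e1), rho(e2), rho(e3) form a trace-orthogonal basis of the 2x2 complex matrices (tr(X Y) = 2 if X = Y, else 0), so M = m0*1 + m1*rho(e1) + m2*rho(e2) + m3*rho(e3) with m0 = tr(M)/2 = 0, m1 = tr(M rho(e1))/2 = 2*I, m2 = tr(M rho(e2))/2 = 0, m3 = tr(M rho(e3))/2 = 1.
Multiplying table entries, the bivector images are rho(e12) = I*rho(e3), rho(e13) = -I*rho(e2), rho(e23) = I*rho(e1); with real blade coefficients the real parts of m0..m3 are the coefficients of 1, e1, e2, e3 and the imaginary parts give the bivectors (e23: Im m1, e13: -Im m2, e12: Im m3).
Answer: e3 + 2*e23


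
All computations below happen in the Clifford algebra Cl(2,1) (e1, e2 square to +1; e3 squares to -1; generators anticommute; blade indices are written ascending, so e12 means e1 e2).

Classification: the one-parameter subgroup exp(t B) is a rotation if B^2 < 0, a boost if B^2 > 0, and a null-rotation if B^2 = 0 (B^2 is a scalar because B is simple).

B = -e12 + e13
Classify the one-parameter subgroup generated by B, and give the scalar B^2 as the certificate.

B^2 term by term: the squares give (-1)^2*(e12)^2 + (1)^2*(e13)^2 = 1*(-1) + 1*(+1) = 0 (each basis 2-blade squares to minus the product of its generators' squares); cross terms between blades sharing an index anticommute and cancel. So B^2 = 0.
Answer: null-rotation, certificate B^2 = 0. Note: conjugating B changes its blade decomposition but never the scalar B^2 = 0, whose sign settles the classification.


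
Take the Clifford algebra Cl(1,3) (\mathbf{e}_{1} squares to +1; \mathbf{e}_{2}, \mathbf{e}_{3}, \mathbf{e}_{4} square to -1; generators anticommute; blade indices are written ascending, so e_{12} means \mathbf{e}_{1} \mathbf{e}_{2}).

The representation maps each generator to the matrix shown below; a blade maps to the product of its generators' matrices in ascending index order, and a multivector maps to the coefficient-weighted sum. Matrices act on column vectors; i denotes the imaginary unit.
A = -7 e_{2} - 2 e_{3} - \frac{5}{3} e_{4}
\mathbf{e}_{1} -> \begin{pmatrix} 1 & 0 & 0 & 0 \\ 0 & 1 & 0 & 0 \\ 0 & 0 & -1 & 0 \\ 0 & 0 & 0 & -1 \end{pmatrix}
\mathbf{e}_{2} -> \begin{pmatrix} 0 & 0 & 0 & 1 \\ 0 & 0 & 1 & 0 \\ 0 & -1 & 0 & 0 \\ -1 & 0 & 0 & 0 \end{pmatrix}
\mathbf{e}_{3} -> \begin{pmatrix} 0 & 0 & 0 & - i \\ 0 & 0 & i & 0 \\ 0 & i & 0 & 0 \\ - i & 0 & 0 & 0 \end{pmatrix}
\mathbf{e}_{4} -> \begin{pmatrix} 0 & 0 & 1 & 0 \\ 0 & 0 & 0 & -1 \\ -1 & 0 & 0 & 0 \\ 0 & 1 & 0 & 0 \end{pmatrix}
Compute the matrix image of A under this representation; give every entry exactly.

M = (-7)*rho(e_{2}) + (-2)*rho(e_{3}) + (-\frac{5}{3})*rho(e_{4}), summed entrywise:
Answer: \begin{pmatrix} 0 & 0 & - \frac{5}{3} & -7 + 2 i \\ 0 & 0 & -7 - 2 i & \frac{5}{3} \\ \frac{5}{3} & 7 - 2 i & 0 & 0 \\ 7 + 2 i & - \frac{5}{3} & 0 & 0 \end{pmatrix}


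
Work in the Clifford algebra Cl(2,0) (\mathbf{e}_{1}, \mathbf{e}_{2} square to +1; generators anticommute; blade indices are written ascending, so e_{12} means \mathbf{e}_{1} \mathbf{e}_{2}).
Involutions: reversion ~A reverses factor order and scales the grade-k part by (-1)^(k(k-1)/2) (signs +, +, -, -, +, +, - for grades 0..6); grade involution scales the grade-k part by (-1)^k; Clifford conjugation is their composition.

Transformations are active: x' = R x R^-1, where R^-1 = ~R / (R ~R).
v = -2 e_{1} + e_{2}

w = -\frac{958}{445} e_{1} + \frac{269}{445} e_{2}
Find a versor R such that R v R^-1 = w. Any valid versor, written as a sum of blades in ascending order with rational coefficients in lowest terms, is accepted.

Key observation: q(v) = q(w) = 5 (sandwiches preserve the norm), so R = v + w = -\frac{1848}{445} e_{1} + \frac{714}{445} e_{2} works whenever it is invertible — the component of v along it is kept and (v - w)/2 reverses, sending v to w.
Answer: -\frac{1848}{445} e_{1} + \frac{714}{445} e_{2}


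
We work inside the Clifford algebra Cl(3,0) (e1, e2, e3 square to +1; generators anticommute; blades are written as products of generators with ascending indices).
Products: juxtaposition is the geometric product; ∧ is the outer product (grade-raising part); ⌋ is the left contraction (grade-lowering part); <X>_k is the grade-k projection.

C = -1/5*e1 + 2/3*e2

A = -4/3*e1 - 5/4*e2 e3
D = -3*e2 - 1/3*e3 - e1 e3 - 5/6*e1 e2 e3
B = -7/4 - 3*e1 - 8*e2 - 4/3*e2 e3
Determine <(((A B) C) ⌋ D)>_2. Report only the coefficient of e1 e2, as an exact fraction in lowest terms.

step 1: 7/3 + 7/3*e1 - 10*e3 + 32/3*e1 e2 + 35/16*e2 e3 + 199/36*e1 e2 e3
step 2: -7/15 + 299/45*e1 + 166/45*e2 - 35/24*e3 + 14/9*e1 e2 - 307/54*e1 e3 + 1001/180*e2 e3 - 7/16*e1 e2 e3
step 3: -71843/4320 + 343/108*e1 + 9943/1620*e2 - 701/135*e3 + 175/144*e1 e2 + 478/135*e1 e3 - 299/54*e2 e3 + 7/18*e1 e2 e3
step 4: 175/144*e1 e2 + 478/135*e1 e3 - 299/54*e2 e3
Answer: 175/144


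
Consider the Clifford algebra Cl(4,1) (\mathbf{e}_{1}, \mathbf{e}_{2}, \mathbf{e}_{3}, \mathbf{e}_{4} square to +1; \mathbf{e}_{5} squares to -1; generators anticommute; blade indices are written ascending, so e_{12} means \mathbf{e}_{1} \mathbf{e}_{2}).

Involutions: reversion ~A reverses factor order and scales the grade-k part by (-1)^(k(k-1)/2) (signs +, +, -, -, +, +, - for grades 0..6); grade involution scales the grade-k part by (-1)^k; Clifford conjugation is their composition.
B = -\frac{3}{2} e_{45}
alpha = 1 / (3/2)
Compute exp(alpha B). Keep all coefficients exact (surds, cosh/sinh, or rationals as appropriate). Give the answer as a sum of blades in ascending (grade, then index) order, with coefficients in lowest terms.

B^2 = (-\frac{3}{2})^2*(e_{45})^2 = \frac{9}{4}*(+1) = \frac{9}{4} (a basis 2-blade squares to minus the product of its generators' squares).
B^2 = \frac{9}{4} — B^2 > 0, so the exponential closes hyperbolically: l = \frac{3}{2}, alpha*l = 1, so exp(alpha B) = cosh(1) + (sinh(1)/(\frac{3}{2}))*B = \cosh{\left(1 \right)} + (\frac{2 \sinh{\left(1 \right)}}{3})*B.
Answer: \cosh{\left(1 \right)} - \sinh{\left(1 \right)} e_{45}


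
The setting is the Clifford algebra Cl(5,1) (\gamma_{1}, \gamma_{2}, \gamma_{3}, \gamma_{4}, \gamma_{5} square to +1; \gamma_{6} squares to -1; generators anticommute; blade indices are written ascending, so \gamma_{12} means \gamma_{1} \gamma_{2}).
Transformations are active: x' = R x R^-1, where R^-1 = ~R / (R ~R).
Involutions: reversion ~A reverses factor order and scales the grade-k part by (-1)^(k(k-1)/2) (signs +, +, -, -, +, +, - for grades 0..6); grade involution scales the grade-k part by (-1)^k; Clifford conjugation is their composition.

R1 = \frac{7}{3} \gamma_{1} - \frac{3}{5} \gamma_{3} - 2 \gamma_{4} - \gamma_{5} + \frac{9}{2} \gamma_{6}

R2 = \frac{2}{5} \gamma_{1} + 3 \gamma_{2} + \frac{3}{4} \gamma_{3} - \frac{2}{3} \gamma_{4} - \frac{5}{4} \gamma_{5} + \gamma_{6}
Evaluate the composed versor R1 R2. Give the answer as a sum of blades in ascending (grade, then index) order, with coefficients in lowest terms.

Distribute over the terms of R1 (each basis-blade product reordered to ascending indices, repeated generators contracted through their squares):
(\frac{7}{3} \gamma_{1}) R2 = \frac{14}{15} + 7 \gamma_{12} + \frac{7}{4} \gamma_{13} - \frac{14}{9} \gamma_{14} - \frac{35}{12} \gamma_{15} + \frac{7}{3} \gamma_{16}
(-\frac{3}{5} \gamma_{3}) R2 = -\frac{9}{20} + \frac{6}{25} \gamma_{13} + \frac{9}{5} \gamma_{23} + \frac{2}{5} \gamma_{34} + \frac{3}{4} \gamma_{35} - \frac{3}{5} \gamma_{36}
(-2 \gamma_{4}) R2 = \frac{4}{3} + \frac{4}{5} \gamma_{14} + 6 \gamma_{24} + \frac{3}{2} \gamma_{34} + \frac{5}{2} \gamma_{45} - 2 \gamma_{46}
(-\gamma_{5}) R2 = \frac{5}{4} + \frac{2}{5} \gamma_{15} + 3 \gamma_{25} + \frac{3}{4} \gamma_{35} - \frac{2}{3} \gamma_{45} - \gamma_{56}
(\frac{9}{2} \gamma_{6}) R2 = -\frac{9}{2} - \frac{9}{5} \gamma_{16} - \frac{27}{2} \gamma_{26} - \frac{27}{8} \gamma_{36} + 3 \gamma_{46} + \frac{45}{8} \gamma_{56}
Summing the partial products and collecting blades:
Answer: -\frac{43}{30} + 7 \gamma_{12} + \frac{199}{100} \gamma_{13} - \frac{34}{45} \gamma_{14} - \frac{151}{60} \gamma_{15} + \frac{8}{15} \gamma_{16} + \frac{9}{5} \gamma_{23} + 6 \gamma_{24} + 3 \gamma_{25} - \frac{27}{2} \gamma_{26} + \frac{19}{10} \gamma_{34} + \frac{3}{2} \gamma_{35} - \frac{159}{40} \gamma_{36} + \frac{11}{6} \gamma_{45} + \gamma_{46} + \frac{37}{8} \gamma_{56}


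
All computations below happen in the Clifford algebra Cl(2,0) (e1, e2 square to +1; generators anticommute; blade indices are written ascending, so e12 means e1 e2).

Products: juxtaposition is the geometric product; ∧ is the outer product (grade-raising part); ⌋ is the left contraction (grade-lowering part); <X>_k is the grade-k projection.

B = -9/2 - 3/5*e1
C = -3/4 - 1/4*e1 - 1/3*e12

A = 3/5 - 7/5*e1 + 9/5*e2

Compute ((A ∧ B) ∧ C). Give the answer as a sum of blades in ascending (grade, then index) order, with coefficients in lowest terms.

step 1: -27/10 + 297/50*e1 - 81/10*e2 + 27/25*e12
step 2: 81/40 - 189/50*e1 + 243/40*e2 - 387/200*e12
Answer: 81/40 - 189/50*e1 + 243/40*e2 - 387/200*e12


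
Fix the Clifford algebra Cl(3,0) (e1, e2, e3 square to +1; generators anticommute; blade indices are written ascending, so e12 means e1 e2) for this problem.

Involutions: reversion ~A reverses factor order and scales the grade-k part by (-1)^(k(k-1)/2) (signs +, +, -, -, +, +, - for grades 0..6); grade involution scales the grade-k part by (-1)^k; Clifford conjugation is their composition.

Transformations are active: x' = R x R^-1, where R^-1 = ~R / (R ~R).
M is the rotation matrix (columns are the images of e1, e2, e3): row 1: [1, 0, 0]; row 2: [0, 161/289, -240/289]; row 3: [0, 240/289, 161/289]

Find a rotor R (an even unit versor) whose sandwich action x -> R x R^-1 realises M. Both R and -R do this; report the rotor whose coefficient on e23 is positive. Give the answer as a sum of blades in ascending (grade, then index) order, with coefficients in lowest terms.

Method: write R = a + b12*e12 + b13*e13 + b23*e23 with a^2 + b12^2 + b13^2 + b23^2 = 1 (so R^-1 = ~R). Expanding the columns R e_j ~R gives tr M = 4a^2 - 1 and, from the antisymmetric part, M21 - M12 = -4a*b12, M13 - M31 = 4a*b13, M32 - M23 = -4a*b23.
Here tr M = 611/289, so a^2 = (1 + tr M)/4 = 225/289 and a = ±15/17. Taking a = 15/17: M21 - M12 = 0, M13 - M31 = 0, M32 - M23 = 480/289, giving b12 = 0, b13 = 0, b23 = -8/17, i.e. R = 15/17 - 8/17*e23.
Its e23 coefficient is negative, so report the other preimage -R.
Answer: -15/17 + 8/17*e23. Key observation: the double cover Spin(3) -> SO(3) sends R and -R to the same matrix (trace 611/289 here), so the stated sign of the e23 coefficient is what selects one sheet.


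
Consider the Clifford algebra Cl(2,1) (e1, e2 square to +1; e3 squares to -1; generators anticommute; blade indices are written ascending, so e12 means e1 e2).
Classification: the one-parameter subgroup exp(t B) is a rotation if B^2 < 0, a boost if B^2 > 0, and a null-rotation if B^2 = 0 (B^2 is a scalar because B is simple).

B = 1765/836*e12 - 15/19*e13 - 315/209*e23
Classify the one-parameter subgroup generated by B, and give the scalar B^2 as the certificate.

B^2 term by term: the squares give (1765/836)^2*(e12)^2 + (-15/19)^2*(e13)^2 + (-315/209)^2*(e23)^2 = 3115225/698896*(-1) + 225/361*(+1) + 99225/43681*(+1) = -25/16 (each basis 2-blade squares to minus the product of its generators' squares); cross terms between blades sharing an index anticommute and cancel. So B^2 = -25/16.
Answer: rotation, certificate B^2 = -25/16. Why this suffices: the scalar -25/16 survives any versor conjugation, so its sign alone determines the class however B is presented.


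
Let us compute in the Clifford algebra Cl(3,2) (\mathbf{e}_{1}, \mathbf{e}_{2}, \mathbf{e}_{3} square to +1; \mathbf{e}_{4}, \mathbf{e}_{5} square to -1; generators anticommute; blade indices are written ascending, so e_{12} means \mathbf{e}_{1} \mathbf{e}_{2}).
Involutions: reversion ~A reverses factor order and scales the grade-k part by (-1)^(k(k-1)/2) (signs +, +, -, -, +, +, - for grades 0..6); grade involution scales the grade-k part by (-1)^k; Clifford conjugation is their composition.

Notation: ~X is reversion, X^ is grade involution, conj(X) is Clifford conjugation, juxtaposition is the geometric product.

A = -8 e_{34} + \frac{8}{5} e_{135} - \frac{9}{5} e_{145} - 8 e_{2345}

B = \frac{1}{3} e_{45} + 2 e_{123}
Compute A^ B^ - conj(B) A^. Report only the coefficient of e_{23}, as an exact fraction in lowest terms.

first term: -\frac{3}{5} e_{1} + \frac{8}{3} e_{23} - \frac{16}{5} e_{25} + \frac{8}{3} e_{35} - 16 e_{124} - \frac{8}{15} e_{134} - 16 e_{145} - \frac{18}{5} e_{2345}
second term: \frac{3}{5} e_{1} - \frac{8}{3} e_{23} - \frac{16}{5} e_{25} + \frac{8}{3} e_{35} - 16 e_{124} - \frac{8}{15} e_{134} + 16 e_{145} + \frac{18}{5} e_{2345}
Answer: \frac{16}{3}


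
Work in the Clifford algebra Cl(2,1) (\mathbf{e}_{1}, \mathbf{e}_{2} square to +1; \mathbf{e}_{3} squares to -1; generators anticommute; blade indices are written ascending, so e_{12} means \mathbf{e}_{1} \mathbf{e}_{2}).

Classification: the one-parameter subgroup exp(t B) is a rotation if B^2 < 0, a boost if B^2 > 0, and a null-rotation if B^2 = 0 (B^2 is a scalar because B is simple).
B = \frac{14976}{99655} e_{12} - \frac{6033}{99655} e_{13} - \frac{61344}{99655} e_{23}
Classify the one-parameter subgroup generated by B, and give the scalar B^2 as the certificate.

B^2 term by term: the squares give (\frac{14976}{99655})^2*(e_{12})^2 + (-\frac{6033}{99655})^2*(e_{13})^2 + (-\frac{61344}{99655})^2*(e_{23})^2 = \frac{224280576}{9931119025}*(-1) + \frac{36397089}{9931119025}*(+1) + \frac{3763086336}{9931119025}*(+1) = \frac{9}{25} (each basis 2-blade squares to minus the product of its generators' squares); cross terms between blades sharing an index anticommute and cancel. So B^2 = \frac{9}{25}.
Answer: boost, certificate B^2 = \frac{9}{25}. No conjugation can change B^2 = \frac{9}{25}; the sign gives the class.


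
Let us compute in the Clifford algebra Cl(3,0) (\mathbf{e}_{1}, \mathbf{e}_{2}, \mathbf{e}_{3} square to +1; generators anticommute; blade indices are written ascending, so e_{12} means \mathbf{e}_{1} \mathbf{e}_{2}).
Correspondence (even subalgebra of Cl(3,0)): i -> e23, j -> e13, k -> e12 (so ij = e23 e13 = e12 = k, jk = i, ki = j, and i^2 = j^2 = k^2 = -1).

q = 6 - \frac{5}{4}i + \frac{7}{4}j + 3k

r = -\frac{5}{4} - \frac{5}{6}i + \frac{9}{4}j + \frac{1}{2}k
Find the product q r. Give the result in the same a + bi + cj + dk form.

In blades: q = 6 + 3 e_{12} + \frac{7}{4} e_{13} - \frac{5}{4} e_{23}, r = -\frac{5}{4} + \frac{1}{2} e_{12} + \frac{9}{4} e_{13} - \frac{5}{6} e_{23}.
Distribute q over r term by term (generator squares from the signature, products reordered to ascending indices): (6)*r = -\frac{15}{2} + 3 e_{12} + \frac{27}{2} e_{13} - 5 e_{23}; (3 e_{12})*r = -\frac{3}{2} - \frac{15}{4} e_{12} - \frac{5}{2} e_{13} - \frac{27}{4} e_{23}; (\frac{7}{4} e_{13})*r = -\frac{63}{16} + \frac{35}{24} e_{12} - \frac{35}{16} e_{13} + \frac{7}{8} e_{23}; (-\frac{5}{4} e_{23})*r = -\frac{25}{24} - \frac{45}{16} e_{12} + \frac{5}{8} e_{13} + \frac{25}{16} e_{23}.
Sum: -\frac{671}{48} - \frac{101}{48} e_{12} + \frac{151}{16} e_{13} - \frac{149}{16} e_{23}; translating back through the correspondence:
Answer: -\frac{671}{48} - \frac{149}{16}i + \frac{151}{16}j - \frac{101}{48}k


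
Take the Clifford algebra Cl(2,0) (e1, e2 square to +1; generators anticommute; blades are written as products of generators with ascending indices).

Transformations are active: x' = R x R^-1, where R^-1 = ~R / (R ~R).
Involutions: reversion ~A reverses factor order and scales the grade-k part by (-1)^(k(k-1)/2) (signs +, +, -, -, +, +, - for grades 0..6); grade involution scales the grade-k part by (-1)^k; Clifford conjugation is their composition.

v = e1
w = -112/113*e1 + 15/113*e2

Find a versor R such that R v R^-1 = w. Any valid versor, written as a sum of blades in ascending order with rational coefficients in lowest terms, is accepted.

Since q(v) = q(w) = 1, the sum R = v + w = 1/113*e1 + 15/113*e2 does the job whenever invertible.
Answer: 1/113*e1 + 15/113*e2


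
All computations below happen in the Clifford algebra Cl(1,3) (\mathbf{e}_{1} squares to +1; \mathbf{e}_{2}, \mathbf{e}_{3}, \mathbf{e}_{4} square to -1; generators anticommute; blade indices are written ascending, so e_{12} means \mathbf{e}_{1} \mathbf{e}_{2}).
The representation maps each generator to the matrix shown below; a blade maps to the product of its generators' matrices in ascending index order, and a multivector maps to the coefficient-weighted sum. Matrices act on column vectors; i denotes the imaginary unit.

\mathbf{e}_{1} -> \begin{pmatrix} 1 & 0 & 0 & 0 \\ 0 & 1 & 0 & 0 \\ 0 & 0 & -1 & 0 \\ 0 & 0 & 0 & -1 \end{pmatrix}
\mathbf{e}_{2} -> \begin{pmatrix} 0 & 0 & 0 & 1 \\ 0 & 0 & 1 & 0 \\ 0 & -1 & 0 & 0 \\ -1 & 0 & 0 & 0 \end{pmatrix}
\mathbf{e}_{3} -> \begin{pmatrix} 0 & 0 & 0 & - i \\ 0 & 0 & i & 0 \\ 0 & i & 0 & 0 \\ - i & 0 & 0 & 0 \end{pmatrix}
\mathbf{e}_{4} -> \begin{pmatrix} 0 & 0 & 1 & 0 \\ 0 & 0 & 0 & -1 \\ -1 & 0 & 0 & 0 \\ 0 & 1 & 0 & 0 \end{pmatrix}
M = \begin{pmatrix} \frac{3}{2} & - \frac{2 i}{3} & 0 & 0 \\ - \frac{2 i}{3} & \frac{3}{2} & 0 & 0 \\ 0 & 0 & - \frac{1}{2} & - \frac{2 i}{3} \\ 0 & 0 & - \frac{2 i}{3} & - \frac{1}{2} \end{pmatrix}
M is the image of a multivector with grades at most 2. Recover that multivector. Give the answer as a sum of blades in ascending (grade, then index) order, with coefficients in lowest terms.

Method: the blade images are trace-orthogonal — tr(rho(e_A) rho(e_B)^-1) = 4 if A = B and 0 otherwise — and rho(e_A)^-1 = (e_A)^2 * rho(e_A) with (e_A)^2 = +1 or -1, so the coefficient of e_A in the preimage is (e_A)^2 * tr(M rho(e_A))/4.
Nonzero projections over blades of grade <= 2: 1: (1)^2 = +1, tr(M 1) = 2, coefficient \frac{1}{2}; e_{1}: (e_{1})^2 = +1, tr(M rho(e_{1})) = 4, coefficient 1; e_{34}: (e_{34})^2 = -1, tr(M rho(e_{34})) = - \frac{8}{3}, coefficient \frac{2}{3}. Every other blade of grade <= 2 projects to 0.
Answer: \frac{1}{2} + e_{1} + \frac{2}{3} e_{34}


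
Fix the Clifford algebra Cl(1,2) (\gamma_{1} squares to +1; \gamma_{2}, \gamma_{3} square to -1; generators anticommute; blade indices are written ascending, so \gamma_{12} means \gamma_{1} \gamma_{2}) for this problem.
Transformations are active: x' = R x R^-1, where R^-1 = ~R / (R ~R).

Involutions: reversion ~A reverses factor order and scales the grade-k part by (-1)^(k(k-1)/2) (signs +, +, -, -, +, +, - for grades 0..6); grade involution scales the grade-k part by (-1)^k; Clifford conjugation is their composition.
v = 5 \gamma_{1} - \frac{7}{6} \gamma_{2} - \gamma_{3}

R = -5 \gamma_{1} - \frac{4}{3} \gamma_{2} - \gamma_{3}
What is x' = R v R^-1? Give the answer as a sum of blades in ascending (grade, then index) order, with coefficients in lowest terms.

~R = -5 \gamma_{1} - \frac{4}{3} \gamma_{2} - \gamma_{3}, and R ~R = \frac{200}{9}, so R^-1 = ~R / (\frac{200}{9}).
R v = -\frac{248}{9} + \frac{25}{2} \gamma_{12} + 10 \gamma_{13} + \frac{1}{6} \gamma_{23}
Answer: \frac{37}{5} \gamma_{1} + \frac{671}{150} \gamma_{2} + \frac{87}{25} \gamma_{3}


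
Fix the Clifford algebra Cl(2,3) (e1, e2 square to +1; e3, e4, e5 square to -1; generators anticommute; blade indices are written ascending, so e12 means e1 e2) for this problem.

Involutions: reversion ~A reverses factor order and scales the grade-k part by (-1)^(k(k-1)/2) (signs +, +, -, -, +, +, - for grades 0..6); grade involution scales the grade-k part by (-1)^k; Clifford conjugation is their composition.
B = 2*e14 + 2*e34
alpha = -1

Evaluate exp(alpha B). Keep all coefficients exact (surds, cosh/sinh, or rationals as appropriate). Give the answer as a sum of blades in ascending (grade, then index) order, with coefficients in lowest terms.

B^2 term by term: the squares give (2)^2*(e14)^2 + (2)^2*(e34)^2 = 4*(+1) + 4*(-1) = 0 (each basis 2-blade squares to minus the product of its generators' squares); cross terms between blades sharing an index anticommute and cancel. So B^2 = 0.
B^2 = 0, and the exponential is exactly linear here: exp(alpha B) = 1 + alpha B (parabolic case).
Answer: 1 - 2*e14 - 2*e34


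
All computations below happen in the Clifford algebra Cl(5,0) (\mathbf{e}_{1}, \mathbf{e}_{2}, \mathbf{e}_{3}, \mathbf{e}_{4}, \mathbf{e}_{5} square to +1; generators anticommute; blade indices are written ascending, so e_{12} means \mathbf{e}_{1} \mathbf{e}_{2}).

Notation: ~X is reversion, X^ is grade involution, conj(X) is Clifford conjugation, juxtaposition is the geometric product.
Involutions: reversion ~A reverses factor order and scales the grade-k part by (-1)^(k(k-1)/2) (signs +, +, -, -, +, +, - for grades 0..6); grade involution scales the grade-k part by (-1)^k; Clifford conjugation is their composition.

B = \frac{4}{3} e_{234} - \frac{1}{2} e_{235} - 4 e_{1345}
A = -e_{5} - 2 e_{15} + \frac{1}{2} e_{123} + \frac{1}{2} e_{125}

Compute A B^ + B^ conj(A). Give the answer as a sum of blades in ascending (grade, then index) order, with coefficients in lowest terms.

first term: \frac{1}{4} e_{13} + \frac{2}{3} e_{14} - \frac{1}{4} e_{15} - \frac{1}{2} e_{23} - 8 e_{34} - e_{123} - 4 e_{134} - 2 e_{234} - 2 e_{245} + \frac{2}{3} e_{1345} - \frac{4}{3} e_{2345} - \frac{8}{3} e_{12345}
second term: -\frac{1}{4} e_{13} - \frac{2}{3} e_{14} + \frac{1}{4} e_{15} + \frac{1}{2} e_{23} + 8 e_{34} - e_{123} - 4 e_{134} - 2 e_{234} - 2 e_{245} + \frac{2}{3} e_{1345} - \frac{4}{3} e_{2345} + \frac{8}{3} e_{12345}
Answer: -2 e_{123} - 8 e_{134} - 4 e_{234} - 4 e_{245} + \frac{4}{3} e_{1345} - \frac{8}{3} e_{2345}


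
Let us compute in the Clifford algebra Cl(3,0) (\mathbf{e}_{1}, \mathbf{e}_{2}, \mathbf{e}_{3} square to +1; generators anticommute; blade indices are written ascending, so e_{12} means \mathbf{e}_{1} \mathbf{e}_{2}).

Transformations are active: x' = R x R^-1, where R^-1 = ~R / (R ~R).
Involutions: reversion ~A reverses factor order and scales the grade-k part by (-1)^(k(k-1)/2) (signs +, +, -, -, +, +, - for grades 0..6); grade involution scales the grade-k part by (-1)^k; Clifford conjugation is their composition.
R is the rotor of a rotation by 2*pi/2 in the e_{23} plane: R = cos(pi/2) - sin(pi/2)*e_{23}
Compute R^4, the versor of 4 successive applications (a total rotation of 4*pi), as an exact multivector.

Half-angle bookkeeping: 4 applications in e_{23} add up to rotor phase 4*pi/2 = 2 \pi, so R^4 = cos(2 \pi) - sin(2 \pi)*e_{23}.
cos(2 \pi) = 1 and sin(2 \pi) = 0, so R^4 = 1. The total rotation 4*pi is 2 full turns, so every vector returns to itself, yet the rotor is +1, back on the identity sheet (an even number of 2*pi turns).
Answer: 1


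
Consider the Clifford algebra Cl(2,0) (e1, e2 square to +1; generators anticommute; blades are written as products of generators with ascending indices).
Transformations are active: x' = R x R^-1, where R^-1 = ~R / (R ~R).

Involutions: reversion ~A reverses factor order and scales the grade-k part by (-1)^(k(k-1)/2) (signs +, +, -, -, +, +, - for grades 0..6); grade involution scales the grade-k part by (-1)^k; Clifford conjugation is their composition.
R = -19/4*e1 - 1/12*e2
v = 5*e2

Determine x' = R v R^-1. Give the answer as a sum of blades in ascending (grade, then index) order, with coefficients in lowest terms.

~R = -19/4*e1 - 1/12*e2, and R ~R = 1625/72, so R^-1 = ~R / (1625/72).
R v = -5/12 - 95/4*e1 e2
Answer: 57/325*e1 - 1624/325*e2
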